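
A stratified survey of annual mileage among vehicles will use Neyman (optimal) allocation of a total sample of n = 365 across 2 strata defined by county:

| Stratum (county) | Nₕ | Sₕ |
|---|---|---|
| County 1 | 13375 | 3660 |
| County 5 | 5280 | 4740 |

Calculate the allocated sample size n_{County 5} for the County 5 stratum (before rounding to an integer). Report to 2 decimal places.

Neyman allocation: nₕ = n·NₕSₕ / Σⱼ NⱼSⱼ.
Σ NⱼSⱼ = 13375·3660 + 5280·4740 = 7.39797 × 10^7.
n_{County 5} = 365·5280·4740 / (7.39797 × 10^7) = 123.48.

123.48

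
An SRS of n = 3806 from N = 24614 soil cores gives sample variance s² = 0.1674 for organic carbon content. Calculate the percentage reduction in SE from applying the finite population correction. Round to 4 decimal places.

f = n/N = 3806/24614 = 0.15462745.
SE_no-fpc = √(s²/n) = 0.0066319819; SE_fpc = √((1−f)s²/n) = 0.006097719.
Ratio = √(1−f) = 0.91944143. Reduction = 100·(1 − 0.91944143) = 8.0559%.

8.0559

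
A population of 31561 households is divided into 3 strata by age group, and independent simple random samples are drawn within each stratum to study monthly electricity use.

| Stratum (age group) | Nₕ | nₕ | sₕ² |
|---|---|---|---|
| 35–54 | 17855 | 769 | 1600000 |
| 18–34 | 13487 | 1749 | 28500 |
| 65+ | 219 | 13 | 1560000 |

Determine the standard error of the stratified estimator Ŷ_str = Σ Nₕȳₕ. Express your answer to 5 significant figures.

801700

Var(Ŷ_str) = Σₕ Nₕ²(1 − fₕ)sₕ²/nₕ.
35–54: 17855²·(1 − 769/17855)·1600000/769 = 6.3473712 × 10^11.
18–34: 13487²·(1 − 1749/13487)·28500/1749 = 2.5796721 × 10^9.
65+: 219²·(1 − 13/219)·1560000/13 = 5.41368 × 10^9.
Sum = 6.4273047 × 10^11.
SE = √(6.4273047 × 10^11) = 801700.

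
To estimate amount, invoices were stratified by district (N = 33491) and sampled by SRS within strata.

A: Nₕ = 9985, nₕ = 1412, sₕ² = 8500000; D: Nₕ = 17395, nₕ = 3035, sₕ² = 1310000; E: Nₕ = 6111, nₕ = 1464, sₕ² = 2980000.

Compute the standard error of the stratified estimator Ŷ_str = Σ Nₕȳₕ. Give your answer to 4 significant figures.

Var(Ŷ_str) = Σₕ Nₕ²(1 − fₕ)sₕ²/nₕ.
A: 9985²·(1 − 1412/9985)·8500000/1412 = 5.1530591 × 10^11.
D: 17395²·(1 − 3035/17395)·1310000/3035 = 1.0781805 × 10^11.
E: 6111²·(1 − 1464/6111)·2980000/1464 = 5.78043 × 10^10.
Sum = 6.8092826 × 10^11.
SE = √(6.8092826 × 10^11) = 825200.

825200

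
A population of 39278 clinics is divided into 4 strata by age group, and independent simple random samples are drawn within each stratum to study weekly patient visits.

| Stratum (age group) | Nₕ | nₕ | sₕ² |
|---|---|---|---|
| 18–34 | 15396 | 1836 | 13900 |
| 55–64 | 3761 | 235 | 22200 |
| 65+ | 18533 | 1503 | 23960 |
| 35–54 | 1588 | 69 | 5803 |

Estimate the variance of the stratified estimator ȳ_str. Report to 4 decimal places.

5.2293

Var(ȳ_str) = Σₕ Wₕ²(1 − fₕ)sₕ²/nₕ with Wₕ = Nₕ/N, N = 39278.
18–34: Wₕ = 0.39197515; term = 0.39197515²·(1 − 0.11925175)·13900/1836 = 1.0244977.
55–64: Wₕ = 0.09575335; term = 0.09575335²·(1 − 0.06248338)·22200/235 = 0.8120299.
65+: Wₕ = 0.47184174; term = 0.47184174²·(1 − 0.08109858)·23960/1503 = 3.2612904.
35–54: Wₕ = 0.04042976; term = 0.04042976²·(1 − 0.04345088)·5803/69 = 0.13149614.
Sum = 5.2293141.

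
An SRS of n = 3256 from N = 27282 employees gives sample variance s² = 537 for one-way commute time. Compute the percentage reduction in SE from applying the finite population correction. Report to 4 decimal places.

f = n/N = 3256/27282 = 0.11934609.
SE_no-fpc = √(s²/n) = 0.40611118; SE_fpc = √((1−f)s²/n) = 0.38110757.
Ratio = √(1−f) = 0.93843162. Reduction = 100·(1 − 0.93843162) = 6.1568%.

6.1568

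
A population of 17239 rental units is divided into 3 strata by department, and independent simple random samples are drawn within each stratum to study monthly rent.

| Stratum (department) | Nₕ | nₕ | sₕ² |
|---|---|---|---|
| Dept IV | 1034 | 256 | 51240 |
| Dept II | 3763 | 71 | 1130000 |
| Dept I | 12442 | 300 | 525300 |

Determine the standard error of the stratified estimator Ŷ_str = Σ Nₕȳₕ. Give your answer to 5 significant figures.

696990

Var(Ŷ_str) = Σₕ Nₕ²(1 − fₕ)sₕ²/nₕ.
Dept IV: 1034²·(1 − 256/1034)·51240/256 = 1.610161 × 10^8.
Dept II: 3763²·(1 − 71/3763)·1130000/71 = 2.2111388 × 10^11.
Dept I: 12442²·(1 − 300/12442)·525300/300 = 2.6452491 × 10^11.
Sum = 4.8579981 × 10^11.
SE = √(4.8579981 × 10^11) = 696990.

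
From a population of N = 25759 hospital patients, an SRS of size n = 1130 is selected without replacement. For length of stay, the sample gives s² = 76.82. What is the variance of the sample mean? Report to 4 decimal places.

Under SRS without replacement, Var(ȳ) = (1 − f)·s²/n with f = n/N = 1130/25759 = 0.04386816.
Var(ȳ) = (1 − 0.04386816)·76.82/1130 = 0.95613184·0.067982301 = 0.065000042.

0.0650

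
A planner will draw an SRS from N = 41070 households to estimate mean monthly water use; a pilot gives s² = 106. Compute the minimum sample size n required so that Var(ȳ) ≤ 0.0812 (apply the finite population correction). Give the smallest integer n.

Without fpc, n₀ = s²/D = 106/0.0812 = 1305.4187.
With fpc, (1 − n/N)·s²/n ≤ D requires n ≥ n₀/(1 + n₀/N) = 1305.4187/(1 + 1305.4187/41070) = 1265.2039.
Rounding up, n = 1266.

1266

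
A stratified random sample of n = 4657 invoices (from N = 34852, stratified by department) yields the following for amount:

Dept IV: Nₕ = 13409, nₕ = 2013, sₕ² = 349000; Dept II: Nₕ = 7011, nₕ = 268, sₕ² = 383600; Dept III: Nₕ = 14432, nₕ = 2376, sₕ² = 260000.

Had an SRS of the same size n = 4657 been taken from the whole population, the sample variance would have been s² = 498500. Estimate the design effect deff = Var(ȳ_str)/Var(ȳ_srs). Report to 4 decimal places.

1.0049

Var(ȳ_str) = Σ Wₕ²(1−fₕ)sₕ²/nₕ with Wₕ = Nₕ/34852:
  Dept IV: (13409/34852)²·(1−2013/13409)·349000/2013 = 21.810975
  Dept II: (7011/34852)²·(1−268/7011)·383600/268 = 55.708507
  Dept III: (14432/34852)²·(1−2376/14432)·260000/2376 = 15.674773
  → Var(ȳ_str) = 93.194255.
Var(ȳ_srs) = (1 − 4657/34852)·498500/4657 = 92.739821.
deff = 93.194255 / 92.739821 = 1.0049.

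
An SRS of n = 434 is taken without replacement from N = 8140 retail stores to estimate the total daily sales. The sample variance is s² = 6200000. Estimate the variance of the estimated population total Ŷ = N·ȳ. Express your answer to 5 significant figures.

8.9610 × 10^11

Var(Ŷ) = N²·Var(ȳ) = N²·(1 − n/N)·s²/n.
f = 434/8140 = 0.05331695; Var(ȳ) = 0.94668305·6200000/434 = 13524.044.
Var(Ŷ) = 8140² · 13524.044 = 8.9609775 × 10^11.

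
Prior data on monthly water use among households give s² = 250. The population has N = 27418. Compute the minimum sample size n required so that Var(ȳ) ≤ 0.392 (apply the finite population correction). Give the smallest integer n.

Without fpc, n₀ = s²/D = 250/0.392 = 637.7551.
With fpc, (1 − n/N)·s²/n ≤ D requires n ≥ n₀/(1 + n₀/N) = 637.7551/(1 + 637.7551/27418) = 623.2578.
Rounding up, n = 624.

624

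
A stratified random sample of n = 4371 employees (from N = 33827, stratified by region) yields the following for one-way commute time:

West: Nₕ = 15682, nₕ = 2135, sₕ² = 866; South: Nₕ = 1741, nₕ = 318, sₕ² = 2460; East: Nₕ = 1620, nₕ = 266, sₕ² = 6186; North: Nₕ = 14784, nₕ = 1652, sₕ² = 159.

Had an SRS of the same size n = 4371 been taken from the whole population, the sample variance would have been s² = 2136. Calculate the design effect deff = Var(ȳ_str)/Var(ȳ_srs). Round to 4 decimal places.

0.3595

Var(ȳ_str) = Σ Wₕ²(1−fₕ)sₕ²/nₕ with Wₕ = Nₕ/33827:
  West: (15682/33827)²·(1−2135/15682)·866/2135 = 0.075307395
  South: (1741/33827)²·(1−318/1741)·2460/318 = 0.016748838
  East: (1620/33827)²·(1−266/1620)·6186/266 = 0.044579479
  North: (14784/33827)²·(1−1652/14784)·159/1652 = 0.016329878
  → Var(ȳ_str) = 0.15296559.
Var(ȳ_srs) = (1 − 4371/33827)·2136/4371 = 0.42553054.
deff = 0.15296559 / 0.42553054 = 0.3595.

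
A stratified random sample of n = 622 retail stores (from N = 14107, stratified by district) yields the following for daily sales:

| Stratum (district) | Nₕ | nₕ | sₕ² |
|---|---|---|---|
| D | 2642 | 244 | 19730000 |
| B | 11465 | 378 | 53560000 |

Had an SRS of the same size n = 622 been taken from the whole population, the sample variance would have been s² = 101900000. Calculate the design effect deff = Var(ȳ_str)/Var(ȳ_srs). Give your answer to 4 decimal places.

0.5944

Var(ȳ_str) = Σ Wₕ²(1−fₕ)sₕ²/nₕ with Wₕ = Nₕ/14107:
  D: (2642/14107)²·(1−244/2642)·19730000/244 = 2574.2452
  B: (11465/14107)²·(1−378/11465)·53560000/378 = 90503.952
  → Var(ȳ_str) = 93078.197.
Var(ȳ_srs) = (1 − 622/14107)·101900000/622 = 156603.
deff = 93078.197 / 156603 = 0.5944.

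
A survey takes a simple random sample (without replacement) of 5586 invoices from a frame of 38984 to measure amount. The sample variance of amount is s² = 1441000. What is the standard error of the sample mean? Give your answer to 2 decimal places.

14.87

Under SRS without replacement, Var(ȳ) = (1 − f)·s²/n with f = n/N = 5586/38984 = 0.14328955.
Var(ȳ) = (1 − 0.14328955)·1441000/5586 = 0.85671045·257.96634 = 221.00246.
SE(ȳ) = √(221.00246) = 14.87.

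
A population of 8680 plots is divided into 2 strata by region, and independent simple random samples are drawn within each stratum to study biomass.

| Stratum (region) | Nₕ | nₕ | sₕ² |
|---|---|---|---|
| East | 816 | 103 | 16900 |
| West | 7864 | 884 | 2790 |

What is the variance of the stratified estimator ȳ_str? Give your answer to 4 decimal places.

3.5664

Var(ȳ_str) = Σₕ Wₕ²(1 − fₕ)sₕ²/nₕ with Wₕ = Nₕ/N, N = 8680.
East: Wₕ = 0.09400922; term = 0.09400922²·(1 − 0.12622549)·16900/103 = 1.2670382.
West: Wₕ = 0.90599078; term = 0.90599078²·(1 − 0.11241099)·2790/884 = 2.2993835.
Sum = 3.5664217.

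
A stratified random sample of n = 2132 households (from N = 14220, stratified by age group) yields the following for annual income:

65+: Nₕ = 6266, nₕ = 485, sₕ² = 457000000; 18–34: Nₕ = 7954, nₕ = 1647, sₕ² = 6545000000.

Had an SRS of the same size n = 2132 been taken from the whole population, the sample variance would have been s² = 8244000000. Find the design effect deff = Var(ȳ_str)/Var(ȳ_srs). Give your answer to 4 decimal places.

0.3513

Var(ȳ_str) = Σ Wₕ²(1−fₕ)sₕ²/nₕ with Wₕ = Nₕ/14220:
  65+: (6266/14220)²·(1−485/6266)·457000000/485 = 168798.52
  18–34: (7954/14220)²·(1−1647/7954)·6545000000/1647 = 985882.77
  → Var(ȳ_str) = 1.1546813 × 10^6.
Var(ȳ_srs) = (1 − 2132/14220)·8244000000/2132 = 3.2870449 × 10^6.
deff = (1.1546813 × 10^6) / (3.2870449 × 10^6) = 0.3513.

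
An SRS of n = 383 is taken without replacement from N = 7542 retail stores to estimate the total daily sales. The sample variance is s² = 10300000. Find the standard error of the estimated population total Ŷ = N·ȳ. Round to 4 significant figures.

Var(Ŷ) = N²·Var(ȳ) = N²·(1 − n/N)·s²/n.
f = 383/7542 = 0.05078229; Var(ȳ) = 0.94921771·10300000/383 = 25527.265.
Var(Ŷ) = 7542² · 25527.265 = 1.4520359 × 10^12.
SE(Ŷ) = √(1.4520359 × 10^12) = 1.205 × 10^6.

1.205 × 10^6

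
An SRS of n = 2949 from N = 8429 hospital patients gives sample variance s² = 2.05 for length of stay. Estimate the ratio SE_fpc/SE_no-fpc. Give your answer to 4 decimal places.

0.8063

f = n/N = 2949/8429 = 0.34986357.
SE_no-fpc = √(s²/n) = 0.026365714; SE_fpc = √((1−f)s²/n) = 0.021258949.
Ratio = √(1−f) = 0.80631038.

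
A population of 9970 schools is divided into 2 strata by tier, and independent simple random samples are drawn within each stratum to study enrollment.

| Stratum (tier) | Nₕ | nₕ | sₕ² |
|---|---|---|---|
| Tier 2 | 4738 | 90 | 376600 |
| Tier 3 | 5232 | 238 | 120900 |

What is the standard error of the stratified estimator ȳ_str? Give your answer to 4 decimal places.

32.5667

Var(ȳ_str) = Σₕ Wₕ²(1 − fₕ)sₕ²/nₕ with Wₕ = Nₕ/N, N = 9970.
Tier 2: Wₕ = 0.47522568; term = 0.47522568²·(1 − 0.01899536)·376600/90 = 927.06176.
Tier 3: Wₕ = 0.52477432; term = 0.52477432²·(1 − 0.04548930)·120900/238 = 133.52891.
Sum = 1060.5907.
SE = √(1060.5907) = 32.5667.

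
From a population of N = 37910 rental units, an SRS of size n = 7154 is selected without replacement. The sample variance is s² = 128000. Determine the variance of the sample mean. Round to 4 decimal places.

14.5157

Under SRS without replacement, Var(ȳ) = (1 − f)·s²/n with f = n/N = 7154/37910 = 0.18871010.
Var(ȳ) = (1 − 0.18871010)·128000/7154 = 0.81128990·17.892088 = 14.515671.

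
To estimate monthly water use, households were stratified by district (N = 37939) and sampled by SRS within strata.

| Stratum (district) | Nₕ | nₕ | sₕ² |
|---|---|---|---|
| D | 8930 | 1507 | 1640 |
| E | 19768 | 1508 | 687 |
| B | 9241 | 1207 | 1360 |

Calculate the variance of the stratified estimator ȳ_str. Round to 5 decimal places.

0.22248

Var(ȳ_str) = Σₕ Wₕ²(1 − fₕ)sₕ²/nₕ with Wₕ = Nₕ/N, N = 37939.
D: Wₕ = 0.23537784; term = 0.23537784²·(1 − 0.16875700)·1640/1507 = 0.050117541.
E: Wₕ = 0.52104694; term = 0.52104694²·(1 − 0.07628490)·687/1508 = 0.11424761.
B: Wₕ = 0.24357521; term = 0.24357521²·(1 − 0.13061357)·1360/1207 = 0.058118002.
Sum = 0.22248315.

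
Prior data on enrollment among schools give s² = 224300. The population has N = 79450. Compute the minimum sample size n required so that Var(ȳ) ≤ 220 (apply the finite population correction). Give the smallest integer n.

Without fpc, n₀ = s²/D = 224300/220 = 1019.5455.
With fpc, (1 − n/N)·s²/n ≤ D requires n ≥ n₀/(1 + n₀/N) = 1019.5455/(1 + 1019.5455/79450) = 1006.6279.
Rounding up, n = 1007.

1007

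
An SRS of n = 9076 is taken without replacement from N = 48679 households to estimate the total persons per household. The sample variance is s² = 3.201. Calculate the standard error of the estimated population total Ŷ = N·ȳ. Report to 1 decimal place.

Var(Ŷ) = N²·Var(ȳ) = N²·(1 − n/N)·s²/n.
f = 9076/48679 = 0.18644590; Var(ȳ) = 0.81355410·3.201/9076 = 2.869311 × 10^-4.
Var(Ŷ) = 48679² · (2.869311 × 10^-4) = 679924.86.
SE(Ŷ) = √(679924.86) = 824.6.

824.6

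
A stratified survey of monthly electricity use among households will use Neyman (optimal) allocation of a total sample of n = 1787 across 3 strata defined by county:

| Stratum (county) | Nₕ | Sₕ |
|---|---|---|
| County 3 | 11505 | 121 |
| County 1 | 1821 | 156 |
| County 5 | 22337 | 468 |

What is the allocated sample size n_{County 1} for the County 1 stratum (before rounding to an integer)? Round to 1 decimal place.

Neyman allocation: nₕ = n·NₕSₕ / Σⱼ NⱼSⱼ.
Σ NⱼSⱼ = 11505·121 + 1821·156 + 22337·468 = 1.2129897 × 10^7.
n_{County 1} = 1787·1821·156 / (1.2129897 × 10^7) = 41.9.

41.9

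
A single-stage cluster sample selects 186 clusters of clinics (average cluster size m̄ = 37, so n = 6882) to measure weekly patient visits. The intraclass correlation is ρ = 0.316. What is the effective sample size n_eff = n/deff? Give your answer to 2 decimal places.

556.08

deff = 1 + (37 − 1)·0.316 = 1 + 11.376 = 12.376.
n_eff = 6882 / 12.376 = 556.08.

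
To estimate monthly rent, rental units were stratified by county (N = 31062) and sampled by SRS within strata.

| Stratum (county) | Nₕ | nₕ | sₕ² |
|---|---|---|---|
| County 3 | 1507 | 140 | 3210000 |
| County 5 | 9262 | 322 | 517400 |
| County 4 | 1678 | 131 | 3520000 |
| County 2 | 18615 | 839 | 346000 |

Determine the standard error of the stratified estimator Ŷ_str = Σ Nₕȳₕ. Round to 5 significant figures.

621690

Var(Ŷ_str) = Σₕ Nₕ²(1 − fₕ)sₕ²/nₕ.
County 3: 1507²·(1 − 140/1507)·3210000/140 = 4.7234439 × 10^10.
County 5: 9262²·(1 − 322/9262)·517400/322 = 1.3304938 × 10^11.
County 4: 1678²·(1 − 131/1678)·3520000/131 = 6.9751514 × 10^10.
County 2: 18615²·(1 − 839/18615)·346000/839 = 1.3646184 × 10^11.
Sum = 3.8649717 × 10^11.
SE = √(3.8649717 × 10^11) = 621690.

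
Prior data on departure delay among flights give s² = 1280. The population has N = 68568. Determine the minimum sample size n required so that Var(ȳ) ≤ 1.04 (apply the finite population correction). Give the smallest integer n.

1210

Without fpc, n₀ = s²/D = 1280/1.04 = 1230.7692.
With fpc, (1 − n/N)·s²/n ≤ D requires n ≥ n₀/(1 + n₀/N) = 1230.7692/(1 + 1230.7692/68568) = 1209.0669.
Rounding up, n = 1210.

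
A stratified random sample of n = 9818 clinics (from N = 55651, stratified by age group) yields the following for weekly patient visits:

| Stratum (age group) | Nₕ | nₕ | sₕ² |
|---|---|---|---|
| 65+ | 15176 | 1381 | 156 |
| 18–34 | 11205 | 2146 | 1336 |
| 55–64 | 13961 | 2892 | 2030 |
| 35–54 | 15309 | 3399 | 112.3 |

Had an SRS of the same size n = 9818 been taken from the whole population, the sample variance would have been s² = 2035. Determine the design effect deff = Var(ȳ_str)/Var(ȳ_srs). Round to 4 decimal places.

Var(ȳ_str) = Σ Wₕ²(1−fₕ)sₕ²/nₕ with Wₕ = Nₕ/55651:
  65+: (15176/55651)²·(1−1381/15176)·156/1381 = 0.0076359662
  18–34: (11205/55651)²·(1−2146/11205)·1336/2146 = 0.020404357
  55–64: (13961/55651)²·(1−2892/13961)·2030/2892 = 0.035024885
  35–54: (15309/55651)²·(1−3399/15309)·112.3/3399 = 0.0019450969
  → Var(ȳ_str) = 0.065010305.
Var(ȳ_srs) = (1 − 9818/55651)·2035/9818 = 0.17070518.
deff = 0.065010305 / 0.17070518 = 0.3808.

0.3808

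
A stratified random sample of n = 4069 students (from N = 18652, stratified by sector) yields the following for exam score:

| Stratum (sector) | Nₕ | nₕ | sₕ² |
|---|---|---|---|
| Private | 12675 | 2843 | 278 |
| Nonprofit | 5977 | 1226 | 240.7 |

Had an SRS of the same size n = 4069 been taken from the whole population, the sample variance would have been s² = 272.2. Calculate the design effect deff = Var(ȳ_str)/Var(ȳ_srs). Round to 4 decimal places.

Var(ȳ_str) = Σ Wₕ²(1−fₕ)sₕ²/nₕ with Wₕ = Nₕ/18652:
  Private: (12675/18652)²·(1−2843/12675)·278/2843 = 0.035027324
  Nonprofit: (5977/18652)²·(1−1226/5977)·240.7/1226 = 0.016025187
  → Var(ȳ_str) = 0.051052511.
Var(ȳ_srs) = (1 − 4069/18652)·272.2/4069 = 0.052302434.
deff = 0.051052511 / 0.052302434 = 0.9761.

0.9761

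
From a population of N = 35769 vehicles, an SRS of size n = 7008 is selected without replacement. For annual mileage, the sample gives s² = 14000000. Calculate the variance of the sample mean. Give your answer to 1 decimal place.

1606.3

Under SRS without replacement, Var(ȳ) = (1 − f)·s²/n with f = n/N = 7008/35769 = 0.19592384.
Var(ȳ) = (1 − 0.19592384)·14000000/7008 = 0.80407616·1997.7169 = 1606.3165.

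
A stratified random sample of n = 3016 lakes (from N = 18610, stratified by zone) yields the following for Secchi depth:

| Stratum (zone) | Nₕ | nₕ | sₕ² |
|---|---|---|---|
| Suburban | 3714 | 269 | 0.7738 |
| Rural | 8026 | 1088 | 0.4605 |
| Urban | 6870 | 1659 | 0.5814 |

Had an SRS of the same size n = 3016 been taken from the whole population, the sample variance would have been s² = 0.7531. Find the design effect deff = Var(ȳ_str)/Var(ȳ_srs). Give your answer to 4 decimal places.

Var(ȳ_str) = Σ Wₕ²(1−fₕ)sₕ²/nₕ with Wₕ = Nₕ/18610:
  Suburban: (3714/18610)²·(1−269/3714)·0.7738/269 = 1.0627101 × 10^-4
  Rural: (8026/18610)²·(1−1088/8026)·0.4605/1088 = 6.8052086 × 10^-5
  Urban: (6870/18610)²·(1−1659/6870)·0.5814/1659 = 3.6225443 × 10^-5
  → Var(ȳ_str) = 2.1054854 × 10^-4.
Var(ȳ_srs) = (1 − 3016/18610)·0.7531/3016 = 2.092341 × 10^-4.
deff = (2.1054854 × 10^-4) / (2.092341 × 10^-4) = 1.0063.

1.0063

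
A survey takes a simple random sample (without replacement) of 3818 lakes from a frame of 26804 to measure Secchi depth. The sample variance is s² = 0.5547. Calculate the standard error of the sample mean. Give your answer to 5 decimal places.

Under SRS without replacement, Var(ȳ) = (1 − f)·s²/n with f = n/N = 3818/26804 = 0.14244143.
Var(ȳ) = (1 − 0.14244143)·0.5547/3818 = 0.85755857·1.4528549 × 10^-4 = 1.2459082 × 10^-4.
SE(ȳ) = √(1.2459082 × 10^-4) = 0.01116.

0.01116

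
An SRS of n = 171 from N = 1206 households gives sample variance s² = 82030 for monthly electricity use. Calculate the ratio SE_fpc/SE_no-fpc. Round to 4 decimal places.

0.9264

f = n/N = 171/1206 = 0.14179104.
SE_no-fpc = √(s²/n) = 21.902228; SE_fpc = √((1−f)s²/n) = 20.29013.
Ratio = √(1−f) = 0.92639568.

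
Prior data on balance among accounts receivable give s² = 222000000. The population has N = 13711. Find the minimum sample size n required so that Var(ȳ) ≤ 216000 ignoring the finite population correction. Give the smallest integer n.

1028

Without fpc, n₀ = s²/D = 222000000/216000 = 1027.7778.
Rounding up, n = 1028.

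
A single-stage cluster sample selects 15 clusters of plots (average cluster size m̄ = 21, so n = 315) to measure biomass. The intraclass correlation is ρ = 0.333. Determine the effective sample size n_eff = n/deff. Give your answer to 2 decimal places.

deff = 1 + (21 − 1)·0.333 = 1 + 6.66 = 7.66.
n_eff = 315 / 7.66 = 41.12.

41.12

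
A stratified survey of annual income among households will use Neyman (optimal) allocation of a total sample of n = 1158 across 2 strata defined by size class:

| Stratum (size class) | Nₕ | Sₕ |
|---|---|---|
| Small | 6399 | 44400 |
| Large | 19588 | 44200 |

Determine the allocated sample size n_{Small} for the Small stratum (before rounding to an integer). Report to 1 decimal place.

286.1

Neyman allocation: nₕ = n·NₕSₕ / Σⱼ NⱼSⱼ.
Σ NⱼSⱼ = 6399·44400 + 19588·44200 = 1.1499052 × 10^9.
n_{Small} = 1158·6399·44400 / (1.1499052 × 10^9) = 286.1.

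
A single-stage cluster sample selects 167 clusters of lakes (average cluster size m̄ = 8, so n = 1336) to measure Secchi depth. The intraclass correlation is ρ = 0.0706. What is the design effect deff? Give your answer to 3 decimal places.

deff = 1 + (8 − 1)·0.0706 = 1 + 0.4942 = 1.4942.

1.494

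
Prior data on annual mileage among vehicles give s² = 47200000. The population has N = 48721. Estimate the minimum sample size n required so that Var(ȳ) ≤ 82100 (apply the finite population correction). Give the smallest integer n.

569

Without fpc, n₀ = s²/D = 47200000/82100 = 574.9086.
With fpc, (1 − n/N)·s²/n ≤ D requires n ≥ n₀/(1 + n₀/N) = 574.9086/(1 + 574.9086/48721) = 568.2038.
Rounding up, n = 569.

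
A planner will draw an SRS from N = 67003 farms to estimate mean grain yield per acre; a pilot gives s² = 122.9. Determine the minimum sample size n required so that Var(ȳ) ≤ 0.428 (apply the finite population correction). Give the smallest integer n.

Without fpc, n₀ = s²/D = 122.9/0.428 = 287.1495.
With fpc, (1 − n/N)·s²/n ≤ D requires n ≥ n₀/(1 + n₀/N) = 287.1495/(1 + 287.1495/67003) = 285.9241.
Rounding up, n = 286.

286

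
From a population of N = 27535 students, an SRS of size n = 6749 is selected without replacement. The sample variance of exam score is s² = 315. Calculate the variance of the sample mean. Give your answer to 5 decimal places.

Under SRS without replacement, Var(ȳ) = (1 − f)·s²/n with f = n/N = 6749/27535 = 0.24510623.
Var(ȳ) = (1 − 0.24510623)·315/6749 = 0.75489377·0.046673581 = 0.035233596.

0.03523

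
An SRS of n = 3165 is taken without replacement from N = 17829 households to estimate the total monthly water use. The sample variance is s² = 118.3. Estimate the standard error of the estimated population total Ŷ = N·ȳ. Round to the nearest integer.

Var(Ŷ) = N²·Var(ȳ) = N²·(1 − n/N)·s²/n.
f = 3165/17829 = 0.17751977; Var(ȳ) = 0.82248023·118.3/3165 = 0.03074231.
Var(Ŷ) = 17829² · 0.03074231 = 9.7721577 × 10^6.
SE(Ŷ) = √(9.7721577 × 10^6) = 3126.

3126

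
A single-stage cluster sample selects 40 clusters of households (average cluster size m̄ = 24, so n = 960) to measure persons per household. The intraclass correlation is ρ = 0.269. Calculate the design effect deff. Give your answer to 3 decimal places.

deff = 1 + (24 − 1)·0.269 = 1 + 6.187 = 7.187.

7.187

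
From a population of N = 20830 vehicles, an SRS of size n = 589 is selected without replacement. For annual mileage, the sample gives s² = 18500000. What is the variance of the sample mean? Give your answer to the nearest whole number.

30521

Under SRS without replacement, Var(ȳ) = (1 − f)·s²/n with f = n/N = 589/20830 = 0.02827652.
Var(ȳ) = (1 − 0.02827652)·18500000/589 = 0.97172348·31409.168 = 30521.026.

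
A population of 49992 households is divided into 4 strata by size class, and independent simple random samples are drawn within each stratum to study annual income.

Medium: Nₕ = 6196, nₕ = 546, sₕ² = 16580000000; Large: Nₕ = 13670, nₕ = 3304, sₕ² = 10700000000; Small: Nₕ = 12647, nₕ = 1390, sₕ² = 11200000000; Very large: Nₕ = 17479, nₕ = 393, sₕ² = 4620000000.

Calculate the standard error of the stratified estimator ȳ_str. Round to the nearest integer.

1572

Var(ȳ_str) = Σₕ Wₕ²(1 − fₕ)sₕ²/nₕ with Wₕ = Nₕ/N, N = 49992.
Medium: Wₕ = 0.12393983; term = 0.12393983²·(1 − 0.08812137)·16580000000/546 = 425354.19.
Large: Wₕ = 0.27344375; term = 0.27344375²·(1 − 0.24169715)·10700000000/3304 = 183621.04.
Small: Wₕ = 0.25298048; term = 0.25298048²·(1 − 0.10990749)·11200000000/1390 = 458999.68.
Very large: Wₕ = 0.34963594; term = 0.34963594²·(1 − 0.02248412)·4620000000/393 = 1.4047705 × 10^6.
Sum = 2.4727454 × 10^6.
SE = √(2.4727454 × 10^6) = 1572.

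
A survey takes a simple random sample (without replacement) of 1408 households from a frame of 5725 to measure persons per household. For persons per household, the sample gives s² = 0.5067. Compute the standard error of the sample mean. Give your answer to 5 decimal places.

0.01647

Under SRS without replacement, Var(ȳ) = (1 − f)·s²/n with f = n/N = 1408/5725 = 0.24593886.
Var(ȳ) = (1 − 0.24593886)·0.5067/1408 = 0.75406114·3.5987216 × 10^-4 = 2.7136561 × 10^-4.
SE(ȳ) = √(2.7136561 × 10^-4) = 0.01647.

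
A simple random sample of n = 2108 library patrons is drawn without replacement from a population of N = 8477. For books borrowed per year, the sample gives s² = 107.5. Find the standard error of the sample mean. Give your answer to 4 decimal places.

0.1957

Under SRS without replacement, Var(ȳ) = (1 − f)·s²/n with f = n/N = 2108/8477 = 0.24867288.
Var(ȳ) = (1 − 0.24867288)·107.5/2108 = 0.75132712·0.050996205 = 0.038314832.
SE(ȳ) = √(0.038314832) = 0.1957.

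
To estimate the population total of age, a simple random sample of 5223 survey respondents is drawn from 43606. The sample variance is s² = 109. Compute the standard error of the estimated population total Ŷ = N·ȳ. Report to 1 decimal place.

5910.1

Var(Ŷ) = N²·Var(ȳ) = N²·(1 − n/N)·s²/n.
f = 5223/43606 = 0.11977709; Var(ȳ) = 0.88022291·109/5223 = 0.018369576.
Var(Ŷ) = 43606² · 0.018369576 = 3.4929441 × 10^7.
SE(Ŷ) = √(3.4929441 × 10^7) = 5910.1.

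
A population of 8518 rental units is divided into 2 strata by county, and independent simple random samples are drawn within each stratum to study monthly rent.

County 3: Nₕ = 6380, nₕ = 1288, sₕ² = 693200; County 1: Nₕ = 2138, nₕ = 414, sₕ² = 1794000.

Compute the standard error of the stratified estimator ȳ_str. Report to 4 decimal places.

21.4736

Var(ȳ_str) = Σₕ Wₕ²(1 − fₕ)sₕ²/nₕ with Wₕ = Nₕ/N, N = 8518.
County 3: Wₕ = 0.74900211; term = 0.74900211²·(1 − 0.20188088)·693200/1288 = 240.9775.
County 1: Wₕ = 0.25099789; term = 0.25099789²·(1 − 0.19363891)·1794000/414 = 220.13636.
Sum = 461.11386.
SE = √(461.11386) = 21.4736.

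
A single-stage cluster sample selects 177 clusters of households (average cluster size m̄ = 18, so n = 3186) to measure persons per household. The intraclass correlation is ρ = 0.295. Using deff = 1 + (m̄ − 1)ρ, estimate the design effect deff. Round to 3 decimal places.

6.015

deff = 1 + (18 − 1)·0.295 = 1 + 5.015 = 6.015.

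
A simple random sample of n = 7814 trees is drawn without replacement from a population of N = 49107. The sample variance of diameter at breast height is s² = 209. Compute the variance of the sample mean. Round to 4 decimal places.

Under SRS without replacement, Var(ȳ) = (1 − f)·s²/n with f = n/N = 7814/49107 = 0.15912192.
Var(ȳ) = (1 − 0.15912192)·209/7814 = 0.84087808·0.026746865 = 0.022490852.

0.0225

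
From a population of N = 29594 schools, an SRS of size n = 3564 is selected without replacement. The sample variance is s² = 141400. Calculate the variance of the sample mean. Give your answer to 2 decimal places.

Under SRS without replacement, Var(ȳ) = (1 − f)·s²/n with f = n/N = 3564/29594 = 0.12042982.
Var(ȳ) = (1 − 0.12042982)·141400/3564 = 0.87957018·39.674523 = 34.896527.

34.90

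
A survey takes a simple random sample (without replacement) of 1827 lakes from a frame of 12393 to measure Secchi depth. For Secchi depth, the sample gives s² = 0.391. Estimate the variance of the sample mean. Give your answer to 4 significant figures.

1.825 × 10^-4

Under SRS without replacement, Var(ȳ) = (1 − f)·s²/n with f = n/N = 1827/12393 = 0.14742193.
Var(ȳ) = (1 − 0.14742193)·0.391/1827 = 0.85257807·2.1401204 × 10^-4 = 1.8246197 × 10^-4.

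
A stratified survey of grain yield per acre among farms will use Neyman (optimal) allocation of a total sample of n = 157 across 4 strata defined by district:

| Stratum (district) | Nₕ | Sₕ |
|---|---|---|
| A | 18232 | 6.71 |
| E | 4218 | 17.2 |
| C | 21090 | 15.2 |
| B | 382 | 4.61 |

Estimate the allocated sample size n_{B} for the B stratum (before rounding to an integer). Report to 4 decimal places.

0.5346

Neyman allocation: nₕ = n·NₕSₕ / Σⱼ NⱼSⱼ.
Σ NⱼSⱼ = 18232·6.71 + 4218·17.2 + 21090·15.2 + 382·4.61 = 517215.34.
n_{B} = 157·382·4.61 / 517215.34 = 0.5346.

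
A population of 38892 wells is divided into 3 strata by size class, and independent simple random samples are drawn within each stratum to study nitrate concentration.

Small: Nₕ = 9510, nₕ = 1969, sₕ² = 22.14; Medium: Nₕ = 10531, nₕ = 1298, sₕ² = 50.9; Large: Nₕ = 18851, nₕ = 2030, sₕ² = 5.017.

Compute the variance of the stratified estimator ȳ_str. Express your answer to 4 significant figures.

0.003572

Var(ȳ_str) = Σₕ Wₕ²(1 − fₕ)sₕ²/nₕ with Wₕ = Nₕ/N, N = 38892.
Small: Wₕ = 0.24452330; term = 0.24452330²·(1 − 0.20704522)·22.14/1969 = 5.3311488 × 10^-4.
Medium: Wₕ = 0.27077548; term = 0.27077548²·(1 − 0.12325515)·50.9/1298 = 0.0025207802.
Large: Wₕ = 0.48470122; term = 0.48470122²·(1 − 0.10768659)·5.017/2030 = 5.1810014 × 10^-4.
Sum = 0.0035719952.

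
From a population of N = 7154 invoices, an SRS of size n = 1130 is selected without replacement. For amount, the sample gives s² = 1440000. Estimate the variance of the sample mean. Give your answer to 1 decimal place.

1073.1

Under SRS without replacement, Var(ȳ) = (1 − f)·s²/n with f = n/N = 1130/7154 = 0.15795359.
Var(ȳ) = (1 − 0.15795359)·1440000/1130 = 0.84204641·1274.3363 = 1073.0503.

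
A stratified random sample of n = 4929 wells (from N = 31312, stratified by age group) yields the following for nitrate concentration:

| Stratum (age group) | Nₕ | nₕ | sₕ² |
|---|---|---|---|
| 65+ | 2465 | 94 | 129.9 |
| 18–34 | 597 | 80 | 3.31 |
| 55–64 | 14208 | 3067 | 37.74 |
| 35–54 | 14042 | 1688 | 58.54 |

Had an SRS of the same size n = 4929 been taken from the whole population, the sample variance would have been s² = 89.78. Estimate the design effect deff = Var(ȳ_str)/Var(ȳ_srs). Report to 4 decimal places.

1.0669

Var(ȳ_str) = Σ Wₕ²(1−fₕ)sₕ²/nₕ with Wₕ = Nₕ/31312:
  65+: (2465/31312)²·(1−94/2465)·129.9/94 = 0.0082377415
  18–34: (597/31312)²·(1−80/597)·3.31/80 = 1.3025106 × 10^-5
  55–64: (14208/31312)²·(1−3067/14208)·37.74/3067 = 0.0019866604
  35–54: (14042/31312)²·(1−1688/14042)·58.54/1688 = 0.0061361395
  → Var(ȳ_str) = 0.016373567.
Var(ȳ_srs) = (1 − 4929/31312)·89.78/4929 = 0.015347377.
deff = 0.016373567 / 0.015347377 = 1.0669.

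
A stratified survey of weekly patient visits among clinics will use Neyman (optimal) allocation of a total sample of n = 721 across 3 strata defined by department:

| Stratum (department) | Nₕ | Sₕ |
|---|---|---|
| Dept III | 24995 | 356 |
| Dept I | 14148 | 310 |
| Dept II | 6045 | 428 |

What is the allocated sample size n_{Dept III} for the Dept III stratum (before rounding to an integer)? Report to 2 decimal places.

Neyman allocation: nₕ = n·NₕSₕ / Σⱼ NⱼSⱼ.
Σ NⱼSⱼ = 24995·356 + 14148·310 + 6045·428 = 1.587136 × 10^7.
n_{Dept III} = 721·24995·356 / (1.587136 × 10^7) = 404.23.

404.23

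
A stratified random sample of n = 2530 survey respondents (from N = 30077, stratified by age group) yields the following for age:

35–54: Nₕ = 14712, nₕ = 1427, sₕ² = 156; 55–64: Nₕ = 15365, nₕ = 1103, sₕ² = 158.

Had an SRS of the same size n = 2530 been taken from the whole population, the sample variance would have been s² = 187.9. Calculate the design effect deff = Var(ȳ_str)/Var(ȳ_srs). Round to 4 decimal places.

Var(ȳ_str) = Σ Wₕ²(1−fₕ)sₕ²/nₕ with Wₕ = Nₕ/30077:
  35–54: (14712/30077)²·(1−1427/14712)·156/1427 = 0.023619183
  55–64: (15365/30077)²·(1−1103/15365)·158/1103 = 0.034699686
  → Var(ȳ_str) = 0.058318869.
Var(ȳ_srs) = (1 − 2530/30077)·187.9/2530 = 0.068021476.
deff = 0.058318869 / 0.068021476 = 0.8574.

0.8574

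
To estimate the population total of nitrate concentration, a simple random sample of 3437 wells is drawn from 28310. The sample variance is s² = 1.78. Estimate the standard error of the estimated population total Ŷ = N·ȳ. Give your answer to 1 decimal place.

Var(Ŷ) = N²·Var(ȳ) = N²·(1 − n/N)·s²/n.
f = 3437/28310 = 0.12140586; Var(ȳ) = 0.87859414·1.78/3437 = 4.550182 × 10^-4.
Var(Ŷ) = 28310² · (4.550182 × 10^-4) = 364677.11.
SE(Ŷ) = √(364677.11) = 603.9.

603.9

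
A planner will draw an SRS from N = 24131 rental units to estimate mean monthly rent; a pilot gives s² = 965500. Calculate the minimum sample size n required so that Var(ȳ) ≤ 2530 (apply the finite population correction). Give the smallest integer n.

Without fpc, n₀ = s²/D = 965500/2530 = 381.6206.
With fpc, (1 − n/N)·s²/n ≤ D requires n ≥ n₀/(1 + n₀/N) = 381.6206/(1 + 381.6206/24131) = 375.6794.
Rounding up, n = 376.

376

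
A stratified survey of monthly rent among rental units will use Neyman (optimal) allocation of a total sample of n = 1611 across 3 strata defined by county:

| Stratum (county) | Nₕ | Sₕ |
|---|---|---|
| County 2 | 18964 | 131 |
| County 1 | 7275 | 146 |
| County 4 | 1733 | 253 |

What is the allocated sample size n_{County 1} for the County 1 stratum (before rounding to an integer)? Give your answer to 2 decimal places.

429.40

Neyman allocation: nₕ = n·NₕSₕ / Σⱼ NⱼSⱼ.
Σ NⱼSⱼ = 18964·131 + 7275·146 + 1733·253 = 3.984883 × 10^6.
n_{County 1} = 1611·7275·146 / (3.984883 × 10^6) = 429.40.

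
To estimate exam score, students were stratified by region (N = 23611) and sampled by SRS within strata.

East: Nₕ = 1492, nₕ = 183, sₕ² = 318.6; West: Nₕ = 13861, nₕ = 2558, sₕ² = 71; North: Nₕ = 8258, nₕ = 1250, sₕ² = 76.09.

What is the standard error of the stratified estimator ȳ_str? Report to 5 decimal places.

0.14219

Var(ȳ_str) = Σₕ Wₕ²(1 − fₕ)sₕ²/nₕ with Wₕ = Nₕ/N, N = 23611.
East: Wₕ = 0.06319089; term = 0.06319089²·(1 − 0.12265416)·318.6/183 = 0.0060992213.
West: Wₕ = 0.58705688; term = 0.58705688²·(1 − 0.18454657)·71/2558 = 0.0078004083.
North: Wₕ = 0.34975223; term = 0.34975223²·(1 − 0.15136837)·76.09/1250 = 0.0063191371.
Sum = 0.020218767.
SE = √(0.020218767) = 0.14219.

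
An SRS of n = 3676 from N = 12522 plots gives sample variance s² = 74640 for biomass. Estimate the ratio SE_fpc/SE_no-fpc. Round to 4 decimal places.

0.8405

f = n/N = 3676/12522 = 0.29356333.
SE_no-fpc = √(s²/n) = 4.5060713; SE_fpc = √((1−f)s²/n) = 3.7873434.
Ratio = √(1−f) = 0.84049787.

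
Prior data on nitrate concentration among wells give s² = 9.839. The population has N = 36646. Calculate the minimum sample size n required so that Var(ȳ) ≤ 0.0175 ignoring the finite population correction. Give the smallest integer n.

563

Without fpc, n₀ = s²/D = 9.839/0.0175 = 562.2286.
Rounding up, n = 563.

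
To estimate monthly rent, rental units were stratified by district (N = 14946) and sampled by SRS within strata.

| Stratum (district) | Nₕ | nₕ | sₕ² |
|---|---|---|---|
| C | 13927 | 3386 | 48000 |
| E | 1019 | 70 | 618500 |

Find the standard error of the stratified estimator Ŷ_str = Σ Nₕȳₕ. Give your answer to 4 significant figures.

103100

Var(Ŷ_str) = Σₕ Nₕ²(1 − fₕ)sₕ²/nₕ.
C: 13927²·(1 − 3386/13927)·48000/3386 = 2.0811035 × 10^9.
E: 1019²·(1 − 70/1019)·618500/70 = 8.5444096 × 10^9.
Sum = 1.0625513 × 10^10.
SE = √(1.0625513 × 10^10) = 103100.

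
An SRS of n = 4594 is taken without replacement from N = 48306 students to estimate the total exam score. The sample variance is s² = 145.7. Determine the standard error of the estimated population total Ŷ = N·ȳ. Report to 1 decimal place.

Var(Ŷ) = N²·Var(ȳ) = N²·(1 − n/N)·s²/n.
f = 4594/48306 = 0.09510206; Var(ȳ) = 0.90489794·145.7/4594 = 0.028699092.
Var(Ŷ) = 48306² · 0.028699092 = 6.696846 × 10^7.
SE(Ŷ) = √(6.696846 × 10^7) = 8183.4.

8183.4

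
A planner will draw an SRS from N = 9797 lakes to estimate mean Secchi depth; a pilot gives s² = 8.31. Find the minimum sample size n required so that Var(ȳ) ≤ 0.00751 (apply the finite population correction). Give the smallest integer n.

995

Without fpc, n₀ = s²/D = 8.31/0.00751 = 1106.5246.
With fpc, (1 − n/N)·s²/n ≤ D requires n ≥ n₀/(1 + n₀/N) = 1106.5246/(1 + 1106.5246/9797) = 994.2309.
Rounding up, n = 995.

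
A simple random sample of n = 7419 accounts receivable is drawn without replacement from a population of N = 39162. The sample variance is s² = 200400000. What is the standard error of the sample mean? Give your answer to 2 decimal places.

147.97

Under SRS without replacement, Var(ȳ) = (1 − f)·s²/n with f = n/N = 7419/39162 = 0.18944385.
Var(ȳ) = (1 − 0.18944385)·200400000/7419 = 0.81055615·27011.727 = 21894.521.
SE(ȳ) = √(21894.521) = 147.97.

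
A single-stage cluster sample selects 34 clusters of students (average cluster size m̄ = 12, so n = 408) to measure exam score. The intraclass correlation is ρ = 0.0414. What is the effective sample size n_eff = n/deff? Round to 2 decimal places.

280.34

deff = 1 + (12 − 1)·0.0414 = 1 + 0.4554 = 1.4554.
n_eff = 408 / 1.4554 = 280.34.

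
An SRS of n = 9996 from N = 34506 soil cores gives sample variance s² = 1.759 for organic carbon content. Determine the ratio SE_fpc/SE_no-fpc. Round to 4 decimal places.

f = n/N = 9996/34506 = 0.28968875.
SE_no-fpc = √(s²/n) = 0.013265383; SE_fpc = √((1−f)s²/n) = 0.01118006.
Ratio = √(1−f) = 0.84279965.

0.8428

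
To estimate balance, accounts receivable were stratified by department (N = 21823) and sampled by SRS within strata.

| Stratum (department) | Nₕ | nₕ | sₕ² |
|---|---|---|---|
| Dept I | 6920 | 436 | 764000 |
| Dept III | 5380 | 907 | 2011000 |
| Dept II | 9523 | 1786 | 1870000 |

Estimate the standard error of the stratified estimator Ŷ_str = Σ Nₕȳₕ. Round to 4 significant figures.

Var(Ŷ_str) = Σₕ Nₕ²(1 − fₕ)sₕ²/nₕ.
Dept I: 6920²·(1 − 436/6920)·764000/436 = 7.8624151 × 10^10.
Dept III: 5380²·(1 − 907/5380)·2011000/907 = 5.3356331 × 10^10.
Dept II: 9523²·(1 − 1786/9523)·1870000/1786 = 7.7144778 × 10^10.
Sum = 2.0912526 × 10^11.
SE = √(2.0912526 × 10^11) = 457300.

457300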